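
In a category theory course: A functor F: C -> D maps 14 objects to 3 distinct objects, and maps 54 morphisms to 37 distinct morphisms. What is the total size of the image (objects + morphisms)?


The image of F consists of distinct objects and distinct morphisms.
|Im(F)| on objects = 3
|Im(F)| on morphisms = 37
Total image cardinality = 3 + 37 = 40

40


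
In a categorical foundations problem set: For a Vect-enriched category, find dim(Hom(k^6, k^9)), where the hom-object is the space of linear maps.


In Vect-enriched categories, Hom(k^n, k^m) is the space of m x n matrices.
dim(Hom(k^6, k^9)) = 9 * 6 = 54

54


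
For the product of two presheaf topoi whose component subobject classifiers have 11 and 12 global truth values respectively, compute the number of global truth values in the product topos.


In a product of presheaf topoi E_1 x E_2, the subobject classifier
is Omega = Omega_1 x Omega_2 (componentwise), so
|Omega(top)| = |Omega_1(top_1)| * |Omega_2(top_2)|.
= 11 * 12 = 132.

132


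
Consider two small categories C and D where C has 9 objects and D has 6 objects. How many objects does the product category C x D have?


The product category C x D has objects that are pairs (c, d).
Number of pairs = |Ob(C)| * |Ob(D)| = 9 * 6 = 54

54


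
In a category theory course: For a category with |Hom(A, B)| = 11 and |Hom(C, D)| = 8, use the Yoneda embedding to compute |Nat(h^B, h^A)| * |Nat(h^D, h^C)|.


By the Yoneda lemma, Nat(h^B, h^A) is isomorphic to Hom(A, B),
so |Nat(h^B, h^A)| = |Hom(A, B)| and |Nat(h^D, h^C)| = |Hom(C, D)|.
|Hom(A, B)| = 11, |Hom(C, D)| = 8.
|Nat(h^B, h^A) x Nat(h^D, h^C)| = 11 * 8 = 88

88


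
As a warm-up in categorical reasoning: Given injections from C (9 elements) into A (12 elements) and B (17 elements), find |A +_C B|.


The pushout A +_C B identifies the images of C in A and B.
|A +_C B| = |A| + |B| - |C| (for injections).
= 12 + 17 - 9 = 20

20


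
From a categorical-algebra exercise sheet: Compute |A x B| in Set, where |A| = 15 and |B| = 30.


In Set, the product A x B is the Cartesian product.
By the universal property, |A x B| = |A| * |B|.
|A x B| = 15 * 30 = 450

450


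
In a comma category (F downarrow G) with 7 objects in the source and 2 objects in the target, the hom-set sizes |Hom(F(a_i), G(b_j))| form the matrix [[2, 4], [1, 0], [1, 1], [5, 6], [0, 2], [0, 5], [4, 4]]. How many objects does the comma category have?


Objects of (F downarrow G) are triples (a, b, h: F(a)->G(b)).
The count equals the sum of all entries in the hom-matrix.
sum(row 0) = 6
sum(row 1) = 1
sum(row 2) = 2
sum(row 3) = 11
sum(row 4) = 2
sum(row 5) = 5
sum(row 6) = 8
Grand total = 35

35


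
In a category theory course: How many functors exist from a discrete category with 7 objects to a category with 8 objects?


A functor from a discrete category C to D is determined by
where each object maps. Each of the 7 objects of C can map
to any of the 8 objects of D independently.
Number of functors = 8^7 = 2097152

2097152


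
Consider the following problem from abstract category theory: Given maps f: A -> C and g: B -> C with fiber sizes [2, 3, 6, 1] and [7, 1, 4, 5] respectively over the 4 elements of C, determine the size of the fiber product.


The pullback A x_C B consists of pairs (a, b) with f(a) = g(b).
For each element c in C, the fiber product has |f^-1(c)| * |g^-1(c)| elements.
Summing over C: 2 * 7 + 3 * 1 + 6 * 4 + 1 * 5
= 14 + 3 + 24 + 5 = 46

46


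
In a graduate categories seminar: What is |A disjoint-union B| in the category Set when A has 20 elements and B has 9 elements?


In Set, the coproduct A + B is the disjoint union.
|A + B| = |A| + |B| = 20 + 9 = 29

29


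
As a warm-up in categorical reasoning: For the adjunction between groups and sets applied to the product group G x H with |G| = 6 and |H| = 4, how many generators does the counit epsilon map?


The counit epsilon_K: F(U(K)) -> K of the Free-Forgetful adjunction
maps |K| generators of F(U(K)) into K. For K = G x H (the product group),
|G x H| = |G| * |H|.
Total generators mapped = 6 * 4 = 24.

24


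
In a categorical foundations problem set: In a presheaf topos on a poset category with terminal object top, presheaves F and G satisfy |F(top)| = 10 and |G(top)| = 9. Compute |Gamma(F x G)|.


Global sections of a presheaf on a poset with terminal top satisfy
Gamma(H) ~ H(top). Presheaves admit pointwise products, so
(F x G)(top) = F(top) x G(top) (Cartesian product).
|Gamma(F x G)| = |F(top)| * |G(top)| = 10 * 9 = 90.

90


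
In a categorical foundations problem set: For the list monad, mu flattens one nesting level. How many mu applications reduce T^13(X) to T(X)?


Each application of mu: T^2 -> T removes one layer of nesting.
Starting at depth 13 (i.e., T^13(X)), we need to reach T(X).
Number of mu applications = 13 - 1 = 12

12


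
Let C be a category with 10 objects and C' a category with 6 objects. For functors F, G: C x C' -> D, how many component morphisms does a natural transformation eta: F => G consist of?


A natural transformation eta: F => G assigns one component morphism per
object of the domain category.
The domain is the product category C x C', so
|Ob(C x C')| = |Ob(C)| * |Ob(C')| = 10 * 6 = 60.
Therefore eta has 60 component morphisms.

60


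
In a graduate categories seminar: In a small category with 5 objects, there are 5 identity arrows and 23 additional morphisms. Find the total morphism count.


Each object has an identity morphism, giving 5 identities.
Adding the 23 non-identity morphisms:
Total = 5 + 23 = 28

28


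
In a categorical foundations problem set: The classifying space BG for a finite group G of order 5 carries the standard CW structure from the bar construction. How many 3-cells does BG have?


In the bar-construction CW model of BG, the n-cells are indexed by
n-tuples [g_1|...|g_n] of non-identity elements of G (degenerate
simplices with some g_i = e do not contribute cells), so there are
(|G| - 1)^n n-cells.
For dim = 3 with |G| = 5:
cells = (5 - 1)^3 = 4^3 = 64

64


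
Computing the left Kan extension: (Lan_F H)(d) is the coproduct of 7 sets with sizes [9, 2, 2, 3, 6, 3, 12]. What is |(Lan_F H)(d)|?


Pointwise, the left Kan extension (Lan_F H)(d) is the colimit, indexed
by the comma category (F downarrow d), of H composed with the
projection (F downarrow d) -> C. Here that colimit is given
as a coproduct (disjoint union) of sets, so its cardinality is the
sum of the sizes of the summands.
Coproduct of sets with sizes: 9 + 2 + 2 + 3 + 6 + 3 + 12
= 37

37


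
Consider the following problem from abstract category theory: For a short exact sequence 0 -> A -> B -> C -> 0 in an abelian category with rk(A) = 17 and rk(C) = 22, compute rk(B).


For a short exact sequence 0 -> A -> B -> C -> 0,
rank is additive: rank(B) = rank(A) + rank(C).
rank(B) = 17 + 22 = 39

39


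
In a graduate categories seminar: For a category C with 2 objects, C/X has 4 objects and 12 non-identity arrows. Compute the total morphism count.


In the slice category C/X, objects are morphisms to X.
Identity morphisms: 4 (one per object of C/X).
Non-identity morphisms: 12.
Total = 4 + 12 = 16

16


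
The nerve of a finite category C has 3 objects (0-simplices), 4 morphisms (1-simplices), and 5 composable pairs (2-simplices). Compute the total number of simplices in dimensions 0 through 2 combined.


The 2-skeleton of the nerve N(C) consists of simplices in dimensions 0, 1, 2:
  |N(C)_0| = 3 (objects)
  |N(C)_1| = 4 (morphisms)
  |N(C)_2| = 5 (composable pairs)
Total = 3 + 4 + 5 = 12

12


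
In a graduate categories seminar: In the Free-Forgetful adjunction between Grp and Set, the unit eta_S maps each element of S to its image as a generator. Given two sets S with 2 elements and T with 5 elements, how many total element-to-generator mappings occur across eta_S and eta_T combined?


The unit eta_X: X -> U(F(X)) of the Free-Forgetful adjunction
maps each element of X to a generator of F(X). For X = S + T (disjoint
union in Set), |S + T| = |S| + |T|.
Total mappings = 2 + 5 = 7.

7


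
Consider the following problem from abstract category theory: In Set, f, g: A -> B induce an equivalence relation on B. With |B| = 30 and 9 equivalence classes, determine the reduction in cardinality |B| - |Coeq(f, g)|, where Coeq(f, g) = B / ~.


The coequalizer Coeq(f, g) = B / ~ has one element per equivalence class.
|B| = 30, |Coeq(f, g)| = 9.
|B| - |Coeq(f, g)| = 30 - 9 = 21.

21


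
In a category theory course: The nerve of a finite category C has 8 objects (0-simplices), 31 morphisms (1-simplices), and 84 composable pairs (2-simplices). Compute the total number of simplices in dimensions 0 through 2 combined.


The 2-skeleton of the nerve N(C) consists of simplices in dimensions 0, 1, 2:
  |N(C)_0| = 8 (objects)
  |N(C)_1| = 31 (morphisms)
  |N(C)_2| = 84 (composable pairs)
Total = 8 + 31 + 84 = 123

123


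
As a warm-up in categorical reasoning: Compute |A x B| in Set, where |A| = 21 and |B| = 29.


In Set, the product A x B is the Cartesian product.
By the universal property, |A x B| = |A| * |B|.
|A x B| = 21 * 29 = 609

609


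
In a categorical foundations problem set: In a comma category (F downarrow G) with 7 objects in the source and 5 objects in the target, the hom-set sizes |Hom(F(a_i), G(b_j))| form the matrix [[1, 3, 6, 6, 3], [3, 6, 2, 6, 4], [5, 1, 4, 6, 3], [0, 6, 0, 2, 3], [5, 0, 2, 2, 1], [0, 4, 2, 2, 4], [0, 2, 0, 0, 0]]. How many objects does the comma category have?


Objects of (F downarrow G) are triples (a, b, h: F(a)->G(b)).
The count equals the sum of all entries in the hom-matrix.
sum(row 0) = 19
sum(row 1) = 21
sum(row 2) = 19
sum(row 3) = 11
sum(row 4) = 10
sum(row 5) = 12
sum(row 6) = 2
Grand total = 94

94


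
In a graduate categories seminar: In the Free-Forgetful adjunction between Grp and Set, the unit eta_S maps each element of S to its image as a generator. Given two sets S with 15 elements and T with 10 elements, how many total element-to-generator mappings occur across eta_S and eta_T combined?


The unit eta_X: X -> U(F(X)) of the Free-Forgetful adjunction
maps each element of X to a generator of F(X). For X = S + T (disjoint
union in Set), |S + T| = |S| + |T|.
Total mappings = 15 + 10 = 25.

25


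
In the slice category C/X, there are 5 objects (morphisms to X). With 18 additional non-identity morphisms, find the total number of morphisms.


In the slice category C/X, objects are morphisms to X.
Identity morphisms: 5 (one per object of C/X).
Non-identity morphisms: 18.
Total = 5 + 18 = 23

23


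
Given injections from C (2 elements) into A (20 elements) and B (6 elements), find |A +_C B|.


The pushout A +_C B identifies the images of C in A and B.
|A +_C B| = |A| + |B| - |C| (for injections).
= 20 + 6 - 2 = 24

24


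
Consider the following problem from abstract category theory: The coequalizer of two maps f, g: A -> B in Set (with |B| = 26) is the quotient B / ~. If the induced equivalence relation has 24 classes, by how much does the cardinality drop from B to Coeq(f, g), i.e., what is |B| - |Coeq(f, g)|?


The coequalizer Coeq(f, g) = B / ~ has one element per equivalence class.
|B| = 26, |Coeq(f, g)| = 24.
|B| - |Coeq(f, g)| = 26 - 24 = 2.

2


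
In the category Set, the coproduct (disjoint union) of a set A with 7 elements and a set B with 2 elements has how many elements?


In Set, the coproduct A + B is the disjoint union.
|A + B| = |A| + |B| = 7 + 2 = 9

9


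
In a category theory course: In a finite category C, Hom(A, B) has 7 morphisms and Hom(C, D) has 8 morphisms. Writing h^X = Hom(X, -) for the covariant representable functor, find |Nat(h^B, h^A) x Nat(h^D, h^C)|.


By the Yoneda lemma, Nat(h^B, h^A) is isomorphic to Hom(A, B),
so |Nat(h^B, h^A)| = |Hom(A, B)| and |Nat(h^D, h^C)| = |Hom(C, D)|.
|Hom(A, B)| = 7, |Hom(C, D)| = 8.
|Nat(h^B, h^A) x Nat(h^D, h^C)| = 7 * 8 = 56

56


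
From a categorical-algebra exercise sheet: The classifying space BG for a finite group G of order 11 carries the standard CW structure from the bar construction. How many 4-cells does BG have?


In the bar-construction CW model of BG, the n-cells are indexed by
n-tuples [g_1|...|g_n] of non-identity elements of G (degenerate
simplices with some g_i = e do not contribute cells), so there are
(|G| - 1)^n n-cells.
For dim = 4 with |G| = 11:
cells = (11 - 1)^4 = 10^4 = 10000

10000


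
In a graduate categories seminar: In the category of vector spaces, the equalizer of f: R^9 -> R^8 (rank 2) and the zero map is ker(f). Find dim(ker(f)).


The equalizer of f and the zero map is ker(f).
By the rank-nullity theorem: dim(ker(f)) = dim(domain) - rank(f).
dim(ker(f)) = 9 - 2 = 7

7


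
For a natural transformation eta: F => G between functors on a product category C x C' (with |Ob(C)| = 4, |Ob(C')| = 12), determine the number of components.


A natural transformation eta: F => G assigns one component morphism per
object of the domain category.
The domain is the product category C x C', so
|Ob(C x C')| = |Ob(C)| * |Ob(C')| = 4 * 12 = 48.
Therefore eta has 48 component morphisms.

48


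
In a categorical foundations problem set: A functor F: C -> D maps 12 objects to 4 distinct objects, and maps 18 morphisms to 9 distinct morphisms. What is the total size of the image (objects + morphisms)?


The image of F consists of distinct objects and distinct morphisms.
|Im(F)| on objects = 4
|Im(F)| on morphisms = 9
Total image cardinality = 4 + 9 = 13

13


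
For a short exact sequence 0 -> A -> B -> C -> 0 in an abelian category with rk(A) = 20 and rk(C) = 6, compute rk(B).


For a short exact sequence 0 -> A -> B -> C -> 0,
rank is additive: rank(B) = rank(A) + rank(C).
rank(B) = 20 + 6 = 26

26


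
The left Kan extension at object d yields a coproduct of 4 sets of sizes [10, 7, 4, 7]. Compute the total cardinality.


Pointwise, the left Kan extension (Lan_F H)(d) is the colimit, indexed
by the comma category (F downarrow d), of H composed with the
projection (F downarrow d) -> C. Here that colimit is given
as a coproduct (disjoint union) of sets, so its cardinality is the
sum of the sizes of the summands.
Coproduct of sets with sizes: 10 + 7 + 4 + 7
= 28

28


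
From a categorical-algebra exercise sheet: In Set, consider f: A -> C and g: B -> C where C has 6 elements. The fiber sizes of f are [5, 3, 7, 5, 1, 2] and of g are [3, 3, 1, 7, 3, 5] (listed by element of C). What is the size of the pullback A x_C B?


The pullback A x_C B consists of pairs (a, b) with f(a) = g(b).
For each element c in C, the fiber product has |f^-1(c)| * |g^-1(c)| elements.
Summing over C: 5 * 3 + 3 * 3 + 7 * 1 + 5 * 7 + 1 * 3 + 2 * 5
= 15 + 9 + 7 + 35 + 3 + 10 = 79

79


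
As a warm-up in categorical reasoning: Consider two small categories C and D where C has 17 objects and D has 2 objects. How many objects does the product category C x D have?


The product category C x D has objects that are pairs (c, d).
Number of pairs = |Ob(C)| * |Ob(D)| = 17 * 2 = 34

34


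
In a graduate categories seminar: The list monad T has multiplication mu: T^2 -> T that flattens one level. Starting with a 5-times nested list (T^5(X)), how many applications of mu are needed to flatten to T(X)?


Each application of mu: T^2 -> T removes one layer of nesting.
Starting at depth 5 (i.e., T^5(X)), we need to reach T(X).
Number of mu applications = 5 - 1 = 4

4


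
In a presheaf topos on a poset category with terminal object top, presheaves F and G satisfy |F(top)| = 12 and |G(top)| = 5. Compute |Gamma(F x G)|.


Global sections of a presheaf on a poset with terminal top satisfy
Gamma(H) ~ H(top). Presheaves admit pointwise products, so
(F x G)(top) = F(top) x G(top) (Cartesian product).
|Gamma(F x G)| = |F(top)| * |G(top)| = 12 * 5 = 60.

60


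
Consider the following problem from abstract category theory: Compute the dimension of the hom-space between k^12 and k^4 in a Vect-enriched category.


In Vect-enriched categories, Hom(k^n, k^m) is the space of m x n matrices.
dim(Hom(k^12, k^4)) = 4 * 12 = 48

48


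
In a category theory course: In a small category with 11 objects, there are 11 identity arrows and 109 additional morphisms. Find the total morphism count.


Each object has an identity morphism, giving 11 identities.
Adding the 109 non-identity morphisms:
Total = 11 + 109 = 120

120


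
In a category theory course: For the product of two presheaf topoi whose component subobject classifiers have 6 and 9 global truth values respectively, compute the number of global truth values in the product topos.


In a product of presheaf topoi E_1 x E_2, the subobject classifier
is Omega = Omega_1 x Omega_2 (componentwise), so
|Omega(top)| = |Omega_1(top_1)| * |Omega_2(top_2)|.
= 6 * 9 = 54.

54


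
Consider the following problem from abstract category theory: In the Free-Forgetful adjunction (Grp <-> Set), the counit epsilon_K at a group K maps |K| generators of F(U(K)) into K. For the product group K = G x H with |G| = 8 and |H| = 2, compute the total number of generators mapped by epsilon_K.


The counit epsilon_K: F(U(K)) -> K of the Free-Forgetful adjunction
maps |K| generators of F(U(K)) into K. For K = G x H (the product group),
|G x H| = |G| * |H|.
Total generators mapped = 8 * 2 = 16.

16


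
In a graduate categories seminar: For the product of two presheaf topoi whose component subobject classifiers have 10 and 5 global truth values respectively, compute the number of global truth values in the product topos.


In a product of presheaf topoi E_1 x E_2, the subobject classifier
is Omega = Omega_1 x Omega_2 (componentwise), so
|Omega(top)| = |Omega_1(top_1)| * |Omega_2(top_2)|.
= 10 * 5 = 50.

50


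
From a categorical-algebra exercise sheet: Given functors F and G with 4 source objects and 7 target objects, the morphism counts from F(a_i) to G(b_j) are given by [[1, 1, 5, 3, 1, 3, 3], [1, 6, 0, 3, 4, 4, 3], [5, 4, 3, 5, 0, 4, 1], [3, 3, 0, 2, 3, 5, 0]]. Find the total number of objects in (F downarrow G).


Objects of (F downarrow G) are triples (a, b, h: F(a)->G(b)).
The count equals the sum of all entries in the hom-matrix.
sum(row 0) = 17
sum(row 1) = 21
sum(row 2) = 22
sum(row 3) = 16
Grand total = 76

76


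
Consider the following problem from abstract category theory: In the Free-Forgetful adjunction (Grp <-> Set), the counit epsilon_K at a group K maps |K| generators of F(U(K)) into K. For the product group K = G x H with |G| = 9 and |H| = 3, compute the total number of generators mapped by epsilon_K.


The counit epsilon_K: F(U(K)) -> K of the Free-Forgetful adjunction
maps |K| generators of F(U(K)) into K. For K = G x H (the product group),
|G x H| = |G| * |H|.
Total generators mapped = 9 * 3 = 27.

27


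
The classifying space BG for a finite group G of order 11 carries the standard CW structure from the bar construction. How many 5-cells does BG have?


In the bar-construction CW model of BG, the n-cells are indexed by
n-tuples [g_1|...|g_n] of non-identity elements of G (degenerate
simplices with some g_i = e do not contribute cells), so there are
(|G| - 1)^n n-cells.
For dim = 5 with |G| = 11:
cells = (11 - 1)^5 = 10^5 = 100000

100000


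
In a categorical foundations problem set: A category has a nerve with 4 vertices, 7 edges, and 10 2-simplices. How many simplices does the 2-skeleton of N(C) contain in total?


The 2-skeleton of the nerve N(C) consists of simplices in dimensions 0, 1, 2:
  |N(C)_0| = 4 (objects)
  |N(C)_1| = 7 (morphisms)
  |N(C)_2| = 10 (composable pairs)
Total = 4 + 7 + 10 = 21

21


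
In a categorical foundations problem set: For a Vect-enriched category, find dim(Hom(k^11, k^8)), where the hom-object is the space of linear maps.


In Vect-enriched categories, Hom(k^n, k^m) is the space of m x n matrices.
dim(Hom(k^11, k^8)) = 8 * 11 = 88

88


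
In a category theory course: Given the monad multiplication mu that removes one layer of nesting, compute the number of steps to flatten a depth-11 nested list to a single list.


Each application of mu: T^2 -> T removes one layer of nesting.
Starting at depth 11 (i.e., T^11(X)), we need to reach T(X).
Number of mu applications = 11 - 1 = 10

10


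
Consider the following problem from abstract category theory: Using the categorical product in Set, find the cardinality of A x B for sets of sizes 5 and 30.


In Set, the product A x B is the Cartesian product.
By the universal property, |A x B| = |A| * |B|.
|A x B| = 5 * 30 = 150

150


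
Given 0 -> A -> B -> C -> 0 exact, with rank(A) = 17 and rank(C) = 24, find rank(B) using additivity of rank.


For a short exact sequence 0 -> A -> B -> C -> 0,
rank is additive: rank(B) = rank(A) + rank(C).
rank(B) = 17 + 24 = 41

41


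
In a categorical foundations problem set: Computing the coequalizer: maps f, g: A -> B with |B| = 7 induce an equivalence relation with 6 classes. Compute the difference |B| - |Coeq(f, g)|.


The coequalizer Coeq(f, g) = B / ~ has one element per equivalence class.
|B| = 7, |Coeq(f, g)| = 6.
|B| - |Coeq(f, g)| = 7 - 6 = 1.

1


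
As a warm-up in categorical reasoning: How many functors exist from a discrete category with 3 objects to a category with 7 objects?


A functor from a discrete category C to D is determined by
where each object maps. Each of the 3 objects of C can map
to any of the 7 objects of D independently.
Number of functors = 7^3 = 343

343


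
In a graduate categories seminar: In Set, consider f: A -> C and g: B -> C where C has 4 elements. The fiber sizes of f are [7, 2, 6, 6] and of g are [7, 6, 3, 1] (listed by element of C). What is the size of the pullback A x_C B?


The pullback A x_C B consists of pairs (a, b) with f(a) = g(b).
For each element c in C, the fiber product has |f^-1(c)| * |g^-1(c)| elements.
Summing over C: 7 * 7 + 2 * 6 + 6 * 3 + 6 * 1
= 49 + 12 + 18 + 6 = 85

85


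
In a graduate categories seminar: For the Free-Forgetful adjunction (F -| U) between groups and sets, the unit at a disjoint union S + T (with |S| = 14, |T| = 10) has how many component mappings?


The unit eta_X: X -> U(F(X)) of the Free-Forgetful adjunction
maps each element of X to a generator of F(X). For X = S + T (disjoint
union in Set), |S + T| = |S| + |T|.
Total mappings = 14 + 10 = 24.

24


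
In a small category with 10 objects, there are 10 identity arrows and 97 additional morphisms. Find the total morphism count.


Each object has an identity morphism, giving 10 identities.
Adding the 97 non-identity morphisms:
Total = 10 + 97 = 107

107


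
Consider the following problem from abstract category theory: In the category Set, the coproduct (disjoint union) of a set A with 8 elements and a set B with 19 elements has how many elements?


In Set, the coproduct A + B is the disjoint union.
|A + B| = |A| + |B| = 8 + 19 = 27

27


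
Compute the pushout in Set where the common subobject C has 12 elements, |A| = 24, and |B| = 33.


The pushout A +_C B identifies the images of C in A and B.
|A +_C B| = |A| + |B| - |C| (for injections).
= 24 + 33 - 12 = 45

45


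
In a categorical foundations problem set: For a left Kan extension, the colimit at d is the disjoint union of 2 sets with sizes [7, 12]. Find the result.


Pointwise, the left Kan extension (Lan_F H)(d) is the colimit, indexed
by the comma category (F downarrow d), of H composed with the
projection (F downarrow d) -> C. Here that colimit is given
as a coproduct (disjoint union) of sets, so its cardinality is the
sum of the sizes of the summands.
Coproduct of sets with sizes: 7 + 12
= 19

19


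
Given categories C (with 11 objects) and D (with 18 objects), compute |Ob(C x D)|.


The product category C x D has objects that are pairs (c, d).
Number of pairs = |Ob(C)| * |Ob(D)| = 11 * 18 = 198

198


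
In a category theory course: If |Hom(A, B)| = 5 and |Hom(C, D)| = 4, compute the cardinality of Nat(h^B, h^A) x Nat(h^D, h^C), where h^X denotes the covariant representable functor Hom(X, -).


By the Yoneda lemma, Nat(h^B, h^A) is isomorphic to Hom(A, B),
so |Nat(h^B, h^A)| = |Hom(A, B)| and |Nat(h^D, h^C)| = |Hom(C, D)|.
|Hom(A, B)| = 5, |Hom(C, D)| = 4.
|Nat(h^B, h^A) x Nat(h^D, h^C)| = 5 * 4 = 20

20


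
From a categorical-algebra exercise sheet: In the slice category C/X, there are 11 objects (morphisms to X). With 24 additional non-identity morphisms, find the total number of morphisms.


In the slice category C/X, objects are morphisms to X.
Identity morphisms: 11 (one per object of C/X).
Non-identity morphisms: 24.
Total = 11 + 24 = 35

35


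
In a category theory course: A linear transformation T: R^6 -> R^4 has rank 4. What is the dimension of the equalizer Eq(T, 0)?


The equalizer of f and the zero map is ker(f).
By the rank-nullity theorem: dim(ker(f)) = dim(domain) - rank(f).
dim(ker(f)) = 6 - 4 = 2

2


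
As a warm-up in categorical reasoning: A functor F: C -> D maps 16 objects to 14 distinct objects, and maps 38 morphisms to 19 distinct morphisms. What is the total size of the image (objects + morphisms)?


The image of F consists of distinct objects and distinct morphisms.
|Im(F)| on objects = 14
|Im(F)| on morphisms = 19
Total image cardinality = 14 + 19 = 33

33


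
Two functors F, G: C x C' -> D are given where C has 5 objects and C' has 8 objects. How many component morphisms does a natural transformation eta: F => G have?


A natural transformation eta: F => G assigns one component morphism per
object of the domain category.
The domain is the product category C x C', so
|Ob(C x C')| = |Ob(C)| * |Ob(C')| = 5 * 8 = 40.
Therefore eta has 40 component morphisms.

40


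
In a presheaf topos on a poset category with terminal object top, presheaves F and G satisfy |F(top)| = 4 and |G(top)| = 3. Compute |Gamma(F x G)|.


Global sections of a presheaf on a poset with terminal top satisfy
Gamma(H) ~ H(top). Presheaves admit pointwise products, so
(F x G)(top) = F(top) x G(top) (Cartesian product).
|Gamma(F x G)| = |F(top)| * |G(top)| = 4 * 3 = 12.

12


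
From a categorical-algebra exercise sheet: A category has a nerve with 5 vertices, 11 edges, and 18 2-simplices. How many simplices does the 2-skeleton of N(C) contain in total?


The 2-skeleton of the nerve N(C) consists of simplices in dimensions 0, 1, 2:
  |N(C)_0| = 5 (objects)
  |N(C)_1| = 11 (morphisms)
  |N(C)_2| = 18 (composable pairs)
Total = 5 + 11 + 18 = 34

34


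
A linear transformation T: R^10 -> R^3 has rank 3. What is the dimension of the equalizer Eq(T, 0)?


The equalizer of f and the zero map is ker(f).
By the rank-nullity theorem: dim(ker(f)) = dim(domain) - rank(f).
dim(ker(f)) = 10 - 3 = 7

7


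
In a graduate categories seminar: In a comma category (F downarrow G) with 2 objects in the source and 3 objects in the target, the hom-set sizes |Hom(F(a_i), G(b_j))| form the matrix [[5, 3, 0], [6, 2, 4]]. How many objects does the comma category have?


Objects of (F downarrow G) are triples (a, b, h: F(a)->G(b)).
The count equals the sum of all entries in the hom-matrix.
sum(row 0) = 8
sum(row 1) = 12
Grand total = 20

20


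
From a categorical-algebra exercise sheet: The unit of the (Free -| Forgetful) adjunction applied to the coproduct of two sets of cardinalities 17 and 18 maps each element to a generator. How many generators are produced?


The unit eta_X: X -> U(F(X)) of the Free-Forgetful adjunction
maps each element of X to a generator of F(X). For X = S + T (disjoint
union in Set), |S + T| = |S| + |T|.
Total mappings = 17 + 18 = 35.

35


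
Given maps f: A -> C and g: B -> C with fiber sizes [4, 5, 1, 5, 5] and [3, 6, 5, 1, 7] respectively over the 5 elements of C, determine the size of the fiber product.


The pullback A x_C B consists of pairs (a, b) with f(a) = g(b).
For each element c in C, the fiber product has |f^-1(c)| * |g^-1(c)| elements.
Summing over C: 4 * 3 + 5 * 6 + 1 * 5 + 5 * 1 + 5 * 7
= 12 + 30 + 5 + 5 + 35 = 87

87


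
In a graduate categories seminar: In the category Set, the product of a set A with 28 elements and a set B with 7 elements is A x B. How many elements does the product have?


In Set, the product A x B is the Cartesian product.
By the universal property, |A x B| = |A| * |B|.
|A x B| = 28 * 7 = 196

196


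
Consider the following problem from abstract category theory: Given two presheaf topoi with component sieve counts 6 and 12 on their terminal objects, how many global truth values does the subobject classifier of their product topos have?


In a product of presheaf topoi E_1 x E_2, the subobject classifier
is Omega = Omega_1 x Omega_2 (componentwise), so
|Omega(top)| = |Omega_1(top_1)| * |Omega_2(top_2)|.
= 6 * 12 = 72.

72


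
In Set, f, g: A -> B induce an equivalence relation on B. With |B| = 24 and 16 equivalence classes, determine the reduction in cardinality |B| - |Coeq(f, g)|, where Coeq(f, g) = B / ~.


The coequalizer Coeq(f, g) = B / ~ has one element per equivalence class.
|B| = 24, |Coeq(f, g)| = 16.
|B| - |Coeq(f, g)| = 24 - 16 = 8.

8


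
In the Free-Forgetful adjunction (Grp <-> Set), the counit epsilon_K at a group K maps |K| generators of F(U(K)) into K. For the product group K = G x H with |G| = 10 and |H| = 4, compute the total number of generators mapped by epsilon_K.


The counit epsilon_K: F(U(K)) -> K of the Free-Forgetful adjunction
maps |K| generators of F(U(K)) into K. For K = G x H (the product group),
|G x H| = |G| * |H|.
Total generators mapped = 10 * 4 = 40.

40


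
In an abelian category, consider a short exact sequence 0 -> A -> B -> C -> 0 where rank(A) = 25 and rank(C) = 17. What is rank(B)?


For a short exact sequence 0 -> A -> B -> C -> 0,
rank is additive: rank(B) = rank(A) + rank(C).
rank(B) = 25 + 17 = 42

42


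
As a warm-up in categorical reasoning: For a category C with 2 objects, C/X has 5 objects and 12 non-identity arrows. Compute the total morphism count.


In the slice category C/X, objects are morphisms to X.
Identity morphisms: 5 (one per object of C/X).
Non-identity morphisms: 12.
Total = 5 + 12 = 17

17


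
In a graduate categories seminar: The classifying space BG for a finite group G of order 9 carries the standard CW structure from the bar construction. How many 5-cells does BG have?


In the bar-construction CW model of BG, the n-cells are indexed by
n-tuples [g_1|...|g_n] of non-identity elements of G (degenerate
simplices with some g_i = e do not contribute cells), so there are
(|G| - 1)^n n-cells.
For dim = 5 with |G| = 9:
cells = (9 - 1)^5 = 8^5 = 32768

32768


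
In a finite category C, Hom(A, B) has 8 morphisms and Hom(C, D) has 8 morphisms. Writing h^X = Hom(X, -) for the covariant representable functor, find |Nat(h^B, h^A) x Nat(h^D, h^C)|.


By the Yoneda lemma, Nat(h^B, h^A) is isomorphic to Hom(A, B),
so |Nat(h^B, h^A)| = |Hom(A, B)| and |Nat(h^D, h^C)| = |Hom(C, D)|.
|Hom(A, B)| = 8, |Hom(C, D)| = 8.
|Nat(h^B, h^A) x Nat(h^D, h^C)| = 8 * 8 = 64

64


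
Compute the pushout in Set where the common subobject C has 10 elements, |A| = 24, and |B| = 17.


The pushout A +_C B identifies the images of C in A and B.
|A +_C B| = |A| + |B| - |C| (for injections).
= 24 + 17 - 10 = 31

31


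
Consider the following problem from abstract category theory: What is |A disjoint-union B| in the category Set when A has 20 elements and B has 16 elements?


In Set, the coproduct A + B is the disjoint union.
|A + B| = |A| + |B| = 20 + 16 = 36

36


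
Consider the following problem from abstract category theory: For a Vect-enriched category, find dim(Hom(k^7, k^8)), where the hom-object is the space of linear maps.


In Vect-enriched categories, Hom(k^n, k^m) is the space of m x n matrices.
dim(Hom(k^7, k^8)) = 8 * 7 = 56

56


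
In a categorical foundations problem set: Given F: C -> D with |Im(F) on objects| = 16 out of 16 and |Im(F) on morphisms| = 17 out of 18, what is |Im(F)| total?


The image of F consists of distinct objects and distinct morphisms.
|Im(F)| on objects = 16
|Im(F)| on morphisms = 17
Total image cardinality = 16 + 17 = 33

33


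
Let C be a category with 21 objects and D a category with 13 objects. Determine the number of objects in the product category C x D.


The product category C x D has objects that are pairs (c, d).
Number of pairs = |Ob(C)| * |Ob(D)| = 21 * 13 = 273

273


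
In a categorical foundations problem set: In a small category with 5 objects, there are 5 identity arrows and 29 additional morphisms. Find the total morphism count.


Each object has an identity morphism, giving 5 identities.
Adding the 29 non-identity morphisms:
Total = 5 + 29 = 34

34


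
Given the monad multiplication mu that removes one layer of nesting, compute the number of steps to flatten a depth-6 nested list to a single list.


Each application of mu: T^2 -> T removes one layer of nesting.
Starting at depth 6 (i.e., T^6(X)), we need to reach T(X).
Number of mu applications = 6 - 1 = 5

5


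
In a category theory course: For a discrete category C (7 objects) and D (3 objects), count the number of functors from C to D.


A functor from a discrete category C to D is determined by
where each object maps. Each of the 7 objects of C can map
to any of the 3 objects of D independently.
Number of functors = 3^7 = 2187

2187


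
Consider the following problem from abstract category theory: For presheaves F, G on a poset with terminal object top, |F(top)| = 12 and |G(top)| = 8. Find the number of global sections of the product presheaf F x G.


Global sections of a presheaf on a poset with terminal top satisfy
Gamma(H) ~ H(top). Presheaves admit pointwise products, so
(F x G)(top) = F(top) x G(top) (Cartesian product).
|Gamma(F x G)| = |F(top)| * |G(top)| = 12 * 8 = 96.

96


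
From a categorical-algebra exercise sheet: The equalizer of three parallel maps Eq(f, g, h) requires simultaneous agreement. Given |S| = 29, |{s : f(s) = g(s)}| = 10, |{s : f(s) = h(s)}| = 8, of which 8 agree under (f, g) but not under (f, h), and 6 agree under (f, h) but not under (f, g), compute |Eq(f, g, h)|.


Eq(f, g, h) is the triple-agreement set: points in S where all three
maps take the same value. Using inclusion-exclusion on the pairwise data:
Pair (f, g) agrees on 10 points; pair (f, h) on 8 points.
Points agreeing under (f, g) but not (f, h) = 8; under (f, h) but not (f, g) = 6.
Triple-agreement = agreement-in-(f, g) minus points that agree under (f, g) but not (f, h):
|Eq(f, g, h)| = 10 - 8 = 2
(cross-check via (f, h): 8 - 6 = 2.)

2


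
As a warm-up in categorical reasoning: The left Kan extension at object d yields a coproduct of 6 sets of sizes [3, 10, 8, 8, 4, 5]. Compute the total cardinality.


Pointwise, the left Kan extension (Lan_F H)(d) is the colimit, indexed
by the comma category (F downarrow d), of H composed with the
projection (F downarrow d) -> C. Here that colimit is given
as a coproduct (disjoint union) of sets, so its cardinality is the
sum of the sizes of the summands.
Coproduct of sets with sizes: 3 + 10 + 8 + 8 + 4 + 5
= 38

38


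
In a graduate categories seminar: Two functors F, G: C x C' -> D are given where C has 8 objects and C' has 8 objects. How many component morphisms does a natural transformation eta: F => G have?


A natural transformation eta: F => G assigns one component morphism per
object of the domain category.
The domain is the product category C x C', so
|Ob(C x C')| = |Ob(C)| * |Ob(C')| = 8 * 8 = 64.
Therefore eta has 64 component morphisms.

64


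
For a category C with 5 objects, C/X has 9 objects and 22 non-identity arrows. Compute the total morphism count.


In the slice category C/X, objects are morphisms to X.
Identity morphisms: 9 (one per object of C/X).
Non-identity morphisms: 22.
Total = 9 + 22 = 31

31


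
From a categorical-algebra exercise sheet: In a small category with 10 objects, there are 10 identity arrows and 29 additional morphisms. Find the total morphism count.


Each object has an identity morphism, giving 10 identities.
Adding the 29 non-identity morphisms:
Total = 10 + 29 = 39

39


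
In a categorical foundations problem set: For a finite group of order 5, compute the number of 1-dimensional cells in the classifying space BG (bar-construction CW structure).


In the bar-construction CW model of BG, the n-cells are indexed by
n-tuples [g_1|...|g_n] of non-identity elements of G (degenerate
simplices with some g_i = e do not contribute cells), so there are
(|G| - 1)^n n-cells.
For dim = 1 with |G| = 5:
cells = (5 - 1)^1 = 4^1 = 4

4


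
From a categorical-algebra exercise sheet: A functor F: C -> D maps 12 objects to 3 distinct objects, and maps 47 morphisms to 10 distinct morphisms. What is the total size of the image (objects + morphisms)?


The image of F consists of distinct objects and distinct morphisms.
|Im(F)| on objects = 3
|Im(F)| on morphisms = 10
Total image cardinality = 3 + 10 = 13

13


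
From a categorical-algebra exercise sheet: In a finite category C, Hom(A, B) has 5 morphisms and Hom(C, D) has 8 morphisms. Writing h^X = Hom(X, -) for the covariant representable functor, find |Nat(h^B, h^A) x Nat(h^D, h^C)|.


By the Yoneda lemma, Nat(h^B, h^A) is isomorphic to Hom(A, B),
so |Nat(h^B, h^A)| = |Hom(A, B)| and |Nat(h^D, h^C)| = |Hom(C, D)|.
|Hom(A, B)| = 5, |Hom(C, D)| = 8.
|Nat(h^B, h^A) x Nat(h^D, h^C)| = 5 * 8 = 40

40


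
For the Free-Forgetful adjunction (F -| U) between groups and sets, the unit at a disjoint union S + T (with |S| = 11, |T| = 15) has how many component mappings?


The unit eta_X: X -> U(F(X)) of the Free-Forgetful adjunction
maps each element of X to a generator of F(X). For X = S + T (disjoint
union in Set), |S + T| = |S| + |T|.
Total mappings = 11 + 15 = 26.

26


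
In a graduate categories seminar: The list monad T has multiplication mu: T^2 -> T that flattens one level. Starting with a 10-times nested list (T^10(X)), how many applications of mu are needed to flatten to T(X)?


Each application of mu: T^2 -> T removes one layer of nesting.
Starting at depth 10 (i.e., T^10(X)), we need to reach T(X).
Number of mu applications = 10 - 1 = 9

9


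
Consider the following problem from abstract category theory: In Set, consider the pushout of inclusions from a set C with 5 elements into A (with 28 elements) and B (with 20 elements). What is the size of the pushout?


The pushout A +_C B identifies the images of C in A and B.
|A +_C B| = |A| + |B| - |C| (for injections).
= 28 + 20 - 5 = 43

43


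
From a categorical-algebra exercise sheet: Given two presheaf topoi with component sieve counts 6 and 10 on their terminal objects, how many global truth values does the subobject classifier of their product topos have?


In a product of presheaf topoi E_1 x E_2, the subobject classifier
is Omega = Omega_1 x Omega_2 (componentwise), so
|Omega(top)| = |Omega_1(top_1)| * |Omega_2(top_2)|.
= 6 * 10 = 60.

60


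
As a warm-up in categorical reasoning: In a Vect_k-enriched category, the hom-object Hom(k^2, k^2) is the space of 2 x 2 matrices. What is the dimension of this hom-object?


In Vect-enriched categories, Hom(k^n, k^m) is the space of m x n matrices.
dim(Hom(k^2, k^2)) = 2 * 2 = 4

4


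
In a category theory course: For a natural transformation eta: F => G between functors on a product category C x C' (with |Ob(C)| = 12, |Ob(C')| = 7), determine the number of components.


A natural transformation eta: F => G assigns one component morphism per
object of the domain category.
The domain is the product category C x C', so
|Ob(C x C')| = |Ob(C)| * |Ob(C')| = 12 * 7 = 84.
Therefore eta has 84 component morphisms.

84


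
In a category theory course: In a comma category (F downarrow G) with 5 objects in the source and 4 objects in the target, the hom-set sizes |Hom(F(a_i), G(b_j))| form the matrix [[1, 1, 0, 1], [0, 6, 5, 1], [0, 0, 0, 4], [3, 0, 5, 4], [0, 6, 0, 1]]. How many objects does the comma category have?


Objects of (F downarrow G) are triples (a, b, h: F(a)->G(b)).
The count equals the sum of all entries in the hom-matrix.
sum(row 0) = 3
sum(row 1) = 12
sum(row 2) = 4
sum(row 3) = 12
sum(row 4) = 7
Grand total = 38

38
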